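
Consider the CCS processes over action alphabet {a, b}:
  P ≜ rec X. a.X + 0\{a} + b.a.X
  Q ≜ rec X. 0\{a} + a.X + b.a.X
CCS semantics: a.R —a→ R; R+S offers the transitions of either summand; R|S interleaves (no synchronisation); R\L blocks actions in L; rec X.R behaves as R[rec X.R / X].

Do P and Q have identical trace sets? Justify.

P's transition system — 2 states:
  m0 = rec X. a.X + 0\{a} + b.a.X ⊢ --a--▸ m0, --b--▸ m1
  m1 = a.(rec X. a.X + 0\{a} + b.a.X) ⊢ --a--▸ m0
Q's transition system — 2 states:
  n0 = rec X. 0\{a} + a.X + b.a.X ⊢ --a--▸ n0, --b--▸ n1
  n1 = a.(rec X. 0\{a} + a.X + b.a.X) ⊢ --a--▸ n0
Bisimilarity quotient blocks:
  B0 = {m0, n0}
  B1 = {m1, n1}
m0 ∈ B0, n0 ∈ B0 → same block
Bisimilar ⇒ trace-equivalent.

trace-equivalent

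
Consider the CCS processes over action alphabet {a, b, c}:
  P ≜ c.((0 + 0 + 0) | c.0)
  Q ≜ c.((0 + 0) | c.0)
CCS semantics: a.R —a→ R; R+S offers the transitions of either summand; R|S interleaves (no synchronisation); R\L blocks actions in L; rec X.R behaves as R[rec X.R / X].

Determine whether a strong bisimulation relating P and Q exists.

P ~ Q

P's transition system — 3 states:
  m0 = c.((0 + 0 + 0) | c.0) has moves —c→ m1
  m1 = (0 + 0 + 0) | c.0 has moves —c→ m2
  m2 = (0 + 0 + 0) | 0 has moves (no moves)
Q's transition system — 3 states:
  n0 = c.((0 + 0) | c.0) has moves —c→ n1
  n1 = (0 + 0) | c.0 has moves —c→ n2
  n2 = (0 + 0) | 0 has moves (no moves)
Partition-refinement fixed point:
  B0 = {m0, n0}
  B1 = {m1, n1}
  B2 = {m2, n2}
m0 ∈ B0, n0 ∈ B0 → same block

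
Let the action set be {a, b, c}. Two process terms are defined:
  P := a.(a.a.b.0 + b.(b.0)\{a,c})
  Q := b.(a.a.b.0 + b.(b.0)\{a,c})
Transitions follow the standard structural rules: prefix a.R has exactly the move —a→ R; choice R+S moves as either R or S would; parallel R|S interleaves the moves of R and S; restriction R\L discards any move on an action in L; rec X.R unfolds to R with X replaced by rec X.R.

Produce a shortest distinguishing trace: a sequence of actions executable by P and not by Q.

a

Reachable graph of P (7 states):
  m0 = a.(a.a.b.0 + b.(b.0)\{a,c}) → =a=> m1
  m1 = a.a.b.0 + b.(b.0)\{a,c} → =a=> m2, =b=> m3
  m2 = a.b.0 → =a=> m4
  m3 = (b.0)\{a,c} → =b=> m5
  m4 = b.0 → =b=> m6
  m5 = 0\{a,c} → (no moves)
  m6 = 0 → (no moves)
Reachable graph of Q (7 states):
  n0 = b.(a.a.b.0 + b.(b.0)\{a,c}) → =b=> n1
  n1 = a.a.b.0 + b.(b.0)\{a,c} → =a=> n2, =b=> n3
  n2 = a.b.0 → =a=> n4
  n3 = (b.0)\{a,c} → =b=> n5
  n4 = b.0 → =b=> n6
  n5 = 0\{a,c} → (no moves)
  n6 = 0 → (no moves)
Trace ⟨a⟩ through P, begin at {m0}:
  after a @ step 1: {m1}
  P completes σ.
Trace ⟨a⟩ through Q, begin at {n0}:
  after a @ step 1: no successor for Q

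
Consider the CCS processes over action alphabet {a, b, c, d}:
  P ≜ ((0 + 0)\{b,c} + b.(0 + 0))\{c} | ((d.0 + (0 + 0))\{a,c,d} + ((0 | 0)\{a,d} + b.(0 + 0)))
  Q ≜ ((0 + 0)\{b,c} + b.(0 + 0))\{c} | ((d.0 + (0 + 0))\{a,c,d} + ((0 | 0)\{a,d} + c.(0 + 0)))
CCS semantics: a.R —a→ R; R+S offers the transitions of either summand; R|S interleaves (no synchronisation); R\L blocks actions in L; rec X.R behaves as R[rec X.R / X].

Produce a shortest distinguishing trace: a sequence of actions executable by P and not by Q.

P's transition system — 4 states:
  m0 = ((0 + 0)\{b,c} + b.(0 + 0))\{c} | ((d.0 + (0 + 0))\{a,c,d} + ((0 | 0)\{a,d} + b.(0 + 0))) :: —b→ m1, —b→ m2
  m1 = ((0 + 0)\{b,c} + b.(0 + 0))\{c} | (0 + 0) :: —b→ m3
  m2 = (0 + 0)\{c} | ((d.0 + (0 + 0))\{a,c,d} + ((0 | 0)\{a,d} + b.(0 + 0))) :: —b→ m3
  m3 = (0 + 0)\{c} | (0 + 0) :: ·
Q's transition system — 4 states:
  n0 = ((0 + 0)\{b,c} + b.(0 + 0))\{c} | ((d.0 + (0 + 0))\{a,c,d} + ((0 | 0)\{a,d} + c.(0 + 0))) :: —b→ n1, —c→ n2
  n1 = (0 + 0)\{c} | ((d.0 + (0 + 0))\{a,c,d} + ((0 | 0)\{a,d} + c.(0 + 0))) :: —c→ n3
  n2 = ((0 + 0)\{b,c} + b.(0 + 0))\{c} | (0 + 0) :: —b→ n3
  n3 = (0 + 0)\{c} | (0 + 0) :: ·
Executing bb from P (initial set {m0}):
  step 1 (b): {m1, m2}
  step 2 (b): {m3}
  ✓ P
Executing bb from Q (initial set {n0}):
  step 1 (b): {n1}
  step 2 (b): ∅  — Q cannot continue

bb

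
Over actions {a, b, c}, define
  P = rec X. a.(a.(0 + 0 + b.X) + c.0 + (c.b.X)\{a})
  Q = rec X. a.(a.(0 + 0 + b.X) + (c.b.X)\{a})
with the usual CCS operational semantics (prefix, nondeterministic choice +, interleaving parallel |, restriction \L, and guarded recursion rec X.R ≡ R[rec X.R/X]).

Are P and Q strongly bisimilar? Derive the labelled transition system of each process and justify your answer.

P's transition system — 6 states:
  u0 = rec X. a.(a.(0 + 0 + b.X) + c.0 + (c.b.X)\{a}) has moves =a=> u1
  u1 = a.(0 + 0 + b.(rec X. a.(a.(0 + 0 + b.X) + c.0 + (c.b.X)\{a}))) + c.0 + (c.b.(rec X. a.(a.(0 + 0 + b.X) + c.0 + (c.b.X)\{a})))\{a} has moves =a=> u2, =c=> u3, =c=> u4
  u2 = 0 + 0 + b.(rec X. a.(a.(0 + 0 + b.X) + c.0 + (c.b.X)\{a})) has moves =b=> u0
  u3 = (b.(rec X. a.(a.(0 + 0 + b.X) + c.0 + (c.b.X)\{a})))\{a} has moves =b=> u5
  u4 = 0 has moves ·
  u5 = (rec X. a.(a.(0 + 0 + b.X) + c.0 + (c.b.X)\{a}))\{a} has moves ·
Q's transition system — 5 states:
  v0 = rec X. a.(a.(0 + 0 + b.X) + (c.b.X)\{a}) has moves =a=> v1
  v1 = a.(0 + 0 + b.(rec X. a.(a.(0 + 0 + b.X) + (c.b.X)\{a}))) + (c.b.(rec X. a.(a.(0 + 0 + b.X) + (c.b.X)\{a})))\{a} has moves =a=> v2, =c=> v3
  v2 = 0 + 0 + b.(rec X. a.(a.(0 + 0 + b.X) + (c.b.X)\{a})) has moves =b=> v0
  v3 = (b.(rec X. a.(a.(0 + 0 + b.X) + (c.b.X)\{a})))\{a} has moves =b=> v4
  v4 = (rec X. a.(a.(0 + 0 + b.X) + (c.b.X)\{a}))\{a} has moves ·
Coarsest stable partition (strong bisimilarity classes):
  B0 = {u0}
  B1 = {u1}
  B2 = {u3, v3}
  B3 = {u4, u5, v4}
  B4 = {u2}
  B5 = {v0}
  B6 = {v1}
  B7 = {v2}
u0 ∈ B0, v0 ∈ B5 → different blocks

P ≁ Q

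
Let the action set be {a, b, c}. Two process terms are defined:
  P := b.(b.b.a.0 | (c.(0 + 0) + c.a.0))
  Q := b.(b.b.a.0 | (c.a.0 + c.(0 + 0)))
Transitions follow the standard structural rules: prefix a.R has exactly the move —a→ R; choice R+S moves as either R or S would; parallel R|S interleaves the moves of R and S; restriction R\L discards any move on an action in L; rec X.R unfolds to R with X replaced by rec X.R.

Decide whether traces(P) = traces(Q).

P's transition system — 17 states:
  p0 = b.(b.b.a.0 | (c.(0 + 0) + c.a.0)) ⊢ =b=> p1
  p1 = b.b.a.0 | (c.(0 + 0) + c.a.0) ⊢ =b=> p2, =c=> p3, =c=> p4
  p2 = b.a.0 | (c.(0 + 0) + c.a.0) ⊢ =b=> p5, =c=> p6, =c=> p7
  p3 = b.b.a.0 | (0 + 0) ⊢ =b=> p6
  p4 = b.b.a.0 | a.0 ⊢ =a=> p8, =b=> p7
  p5 = a.0 | (c.(0 + 0) + c.a.0) ⊢ =a=> p9, =c=> p10, =c=> p11
  p6 = b.a.0 | (0 + 0) ⊢ =b=> p10
  p7 = b.a.0 | a.0 ⊢ =a=> p12, =b=> p11
  p8 = b.b.a.0 | 0 ⊢ =b=> p12
  p9 = 0 | (c.(0 + 0) + c.a.0) ⊢ =c=> p13, =c=> p14
  p10 = a.0 | (0 + 0) ⊢ =a=> p13
  p11 = a.0 | a.0 ⊢ =a=> p14, =a=> p15
  p12 = b.a.0 | 0 ⊢ =b=> p15
  p13 = 0 | (0 + 0) ⊢ stopped
  p14 = 0 | a.0 ⊢ =a=> p16
  p15 = a.0 | 0 ⊢ =a=> p16
  p16 = 0 | 0 ⊢ stopped
Q's transition system — 17 states:
  q0 = b.(b.b.a.0 | (c.a.0 + c.(0 + 0))) ⊢ =b=> q1
  q1 = b.b.a.0 | (c.a.0 + c.(0 + 0)) ⊢ =b=> q2, =c=> q3, =c=> q4
  q2 = b.a.0 | (c.a.0 + c.(0 + 0)) ⊢ =b=> q5, =c=> q6, =c=> q7
  q3 = b.b.a.0 | (0 + 0) ⊢ =b=> q6
  q4 = b.b.a.0 | a.0 ⊢ =a=> q8, =b=> q7
  q5 = a.0 | (c.a.0 + c.(0 + 0)) ⊢ =a=> q9, =c=> q10, =c=> q11
  q6 = b.a.0 | (0 + 0) ⊢ =b=> q10
  q7 = b.a.0 | a.0 ⊢ =a=> q12, =b=> q11
  q8 = b.b.a.0 | 0 ⊢ =b=> q12
  q9 = 0 | (c.a.0 + c.(0 + 0)) ⊢ =c=> q13, =c=> q14
  q10 = a.0 | (0 + 0) ⊢ =a=> q13
  q11 = a.0 | a.0 ⊢ =a=> q14, =a=> q15
  q12 = b.a.0 | 0 ⊢ =b=> q15
  q13 = 0 | (0 + 0) ⊢ stopped
  q14 = 0 | a.0 ⊢ =a=> q16
  q15 = a.0 | 0 ⊢ =a=> q16
  q16 = 0 | 0 ⊢ stopped
Bisimilarity quotient blocks:
  B0 = {p0, q0}
  B1 = {p1, q1}
  B2 = {p3, p8, q3, q8}
  B3 = {p12, p6, q12, q6}
  B4 = {p10, p14, p15, q10, q14, q15}
  B5 = {p13, p16, q13, q16}
  B6 = {p2, q2}
  B7 = {p5, q5}
  B8 = {p11, q11}
  B9 = {p9, q9}
  B10 = {p7, q7}
  B11 = {p4, q4}
p0 ∈ B0, q0 ∈ B0 → same block
Bisimilar ⇒ trace-equivalent.

trace-equivalent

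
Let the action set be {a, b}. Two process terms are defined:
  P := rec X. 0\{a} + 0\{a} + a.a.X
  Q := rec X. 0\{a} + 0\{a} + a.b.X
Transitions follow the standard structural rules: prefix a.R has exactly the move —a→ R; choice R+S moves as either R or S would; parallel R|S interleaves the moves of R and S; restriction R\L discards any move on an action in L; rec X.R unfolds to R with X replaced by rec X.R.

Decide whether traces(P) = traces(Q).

trace-distinct — witness ⟨aa⟩

P's transition system — 2 states:
  u0 = rec X. 0\{a} + 0\{a} + a.a.X → =a=> u1
  u1 = a.(rec X. 0\{a} + 0\{a} + a.a.X) → =a=> u0
Q's transition system — 2 states:
  v0 = rec X. 0\{a} + 0\{a} + a.b.X → =a=> v1
  v1 = b.(rec X. 0\{a} + 0\{a} + a.b.X) → =b=> v0
Trace ⟨aa⟩ through P, begin at {u0}:
  [1] a ⇒ {u1}
  [2] a ⇒ {u0}
  — P admits the full trace.
Trace ⟨aa⟩ through Q, begin at {v0}:
  [1] a ⇒ {v1}
  [2] a ⇒ ∅ (Q stuck)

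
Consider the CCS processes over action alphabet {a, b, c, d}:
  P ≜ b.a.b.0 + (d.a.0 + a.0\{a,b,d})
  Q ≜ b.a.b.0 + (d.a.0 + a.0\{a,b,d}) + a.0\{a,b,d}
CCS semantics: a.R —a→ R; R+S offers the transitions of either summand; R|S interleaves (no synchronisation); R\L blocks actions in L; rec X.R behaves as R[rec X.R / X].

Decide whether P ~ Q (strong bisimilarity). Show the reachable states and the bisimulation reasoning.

Reachable graph of P (6 states):
  u0 = b.a.b.0 + (d.a.0 + a.0\{a,b,d}) → —a→ u1, —b→ u2, —d→ u3
  u1 = 0\{a,b,d} → stopped
  u2 = a.b.0 → —a→ u4
  u3 = a.0 → —a→ u5
  u4 = b.0 → —b→ u5
  u5 = 0 → stopped
Reachable graph of Q (6 states):
  v0 = b.a.b.0 + (d.a.0 + a.0\{a,b,d}) + a.0\{a,b,d} → —a→ v1, —b→ v2, —d→ v3
  v1 = 0\{a,b,d} → stopped
  v2 = a.b.0 → —a→ v4
  v3 = a.0 → —a→ v5
  v4 = b.0 → —b→ v5
  v5 = 0 → stopped
Bisimilarity quotient blocks:
  B0 = {u0, v0}
  B1 = {u1, u5, v1, v5}
  B2 = {u3, v3}
  B3 = {u2, v2}
  B4 = {u4, v4}
u0 ∈ B0, v0 ∈ B0 → same block

YES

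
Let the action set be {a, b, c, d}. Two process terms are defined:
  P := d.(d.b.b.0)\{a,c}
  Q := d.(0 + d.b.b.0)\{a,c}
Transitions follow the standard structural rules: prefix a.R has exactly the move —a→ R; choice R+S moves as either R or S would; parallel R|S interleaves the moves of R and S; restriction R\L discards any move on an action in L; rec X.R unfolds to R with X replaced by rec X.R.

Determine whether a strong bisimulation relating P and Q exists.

P's transition system — 5 states:
  m0 = d.(d.b.b.0)\{a,c} | -d-> m1
  m1 = (d.b.b.0)\{a,c} | -d-> m2
  m2 = (b.b.0)\{a,c} | -b-> m3
  m3 = (b.0)\{a,c} | -b-> m4
  m4 = 0\{a,c} | deadlocked
Q's transition system — 5 states:
  n0 = d.(0 + d.b.b.0)\{a,c} | -d-> n1
  n1 = (0 + d.b.b.0)\{a,c} | -d-> n2
  n2 = (b.b.0)\{a,c} | -b-> n3
  n3 = (b.0)\{a,c} | -b-> n4
  n4 = 0\{a,c} | deadlocked
Partition-refinement fixed point:
  B0 = {m0, n0}
  B1 = {m1, n1}
  B2 = {m2, n2}
  B3 = {m3, n3}
  B4 = {m4, n4}
m0 ∈ B0, n0 ∈ B0 → same block

P ~ Q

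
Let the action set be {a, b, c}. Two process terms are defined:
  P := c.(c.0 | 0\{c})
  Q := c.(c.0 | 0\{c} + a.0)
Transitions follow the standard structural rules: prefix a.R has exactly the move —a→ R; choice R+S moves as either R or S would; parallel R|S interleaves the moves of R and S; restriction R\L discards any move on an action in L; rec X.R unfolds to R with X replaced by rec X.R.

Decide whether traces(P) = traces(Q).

traces(P) ≠ traces(Q) — witness ⟨ca⟩

LTS(P): 3 reachable states
  u0 = c.(c.0 | 0\{c}) → —c→ u1
  u1 = c.0 | 0\{c} → —c→ u2
  u2 = 0 | 0\{c} → (no moves)
LTS(Q): 4 reachable states
  v0 = c.(c.0 | 0\{c} + a.0) → —c→ v1
  v1 = c.0 | 0\{c} + a.0 → —a→ v2, —c→ v3
  v2 = 0 → (no moves)
  v3 = 0 | 0\{c} → (no moves)
Trace ⟨ca⟩ through Q, begin at {v0}:
  step 1 (c): {v1}
  step 2 (a): {v2}
  ✓ Q
Trace ⟨ca⟩ through P, begin at {u0}:
  step 1 (c): {u1}
  step 2 (a): no successor for P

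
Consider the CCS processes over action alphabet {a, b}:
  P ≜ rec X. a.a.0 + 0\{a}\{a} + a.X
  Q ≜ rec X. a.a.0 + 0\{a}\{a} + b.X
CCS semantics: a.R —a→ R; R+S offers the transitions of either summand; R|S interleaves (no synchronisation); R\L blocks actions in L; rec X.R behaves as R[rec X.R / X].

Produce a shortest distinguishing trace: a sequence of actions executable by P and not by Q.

aaa

P's transition system — 3 states:
  m0 = rec X. a.a.0 + 0\{a}\{a} + a.X :: ··a··> m0, ··a··> m1
  m1 = a.0 :: ··a··> m2
  m2 = 0 :: deadlocked
Q's transition system — 3 states:
  n0 = rec X. a.a.0 + 0\{a}\{a} + b.X :: ··a··> n1, ··b··> n0
  n1 = a.0 :: ··a··> n2
  n2 = 0 :: deadlocked
Executing aaa from P (initial set {m0}):
  [1] a ⇒ {m0, m1}
  [2] a ⇒ {m0, m1, m2}
  [3] a ⇒ {m0, m1, m2}
  ✓ P
Executing aaa from Q (initial set {n0}):
  [1] a ⇒ {n1}
  [2] a ⇒ {n2}
  [3] a ⇒ ∅  — Q cannot continue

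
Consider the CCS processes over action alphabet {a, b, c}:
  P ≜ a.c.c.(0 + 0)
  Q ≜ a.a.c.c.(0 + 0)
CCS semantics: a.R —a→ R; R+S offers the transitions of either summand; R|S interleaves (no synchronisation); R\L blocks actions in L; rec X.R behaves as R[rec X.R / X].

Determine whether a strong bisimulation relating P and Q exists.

NO

LTS(P): 4 reachable states
  p0 = a.c.c.(0 + 0) :: --a--▸ p1
  p1 = c.c.(0 + 0) :: --c--▸ p2
  p2 = c.(0 + 0) :: --c--▸ p3
  p3 = 0 + 0 :: ∅
LTS(Q): 5 reachable states
  q0 = a.a.c.c.(0 + 0) :: --a--▸ q1
  q1 = a.c.c.(0 + 0) :: --a--▸ q2
  q2 = c.c.(0 + 0) :: --c--▸ q3
  q3 = c.(0 + 0) :: --c--▸ q4
  q4 = 0 + 0 :: ∅
Coarsest stable partition (strong bisimilarity classes):
  B0 = {p0, q1}
  B1 = {p1, q2}
  B2 = {p2, q3}
  B3 = {p3, q4}
  B4 = {q0}
p0 ∈ B0, q0 ∈ B4 → different blocks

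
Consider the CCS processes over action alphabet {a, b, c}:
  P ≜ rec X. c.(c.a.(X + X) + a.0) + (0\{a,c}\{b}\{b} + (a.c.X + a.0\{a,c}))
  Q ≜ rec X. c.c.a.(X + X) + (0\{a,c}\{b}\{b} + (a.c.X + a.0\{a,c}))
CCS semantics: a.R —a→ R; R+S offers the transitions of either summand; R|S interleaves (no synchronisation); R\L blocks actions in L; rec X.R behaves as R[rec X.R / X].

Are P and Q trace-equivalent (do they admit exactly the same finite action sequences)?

traces(P) ≠ traces(Q) — witness ⟨ca⟩

LTS(P): 7 reachable states
  s0 = rec X. c.(c.a.(X + X) + a.0) + (0\{a,c}\{b}\{b} + (a.c.X + a.0\{a,c})) | =a=> s1, =a=> s2, =c=> s3
  s1 = 0\{a,c} | ∅
  s2 = c.(rec X. c.(c.a.(X + X) + a.0) + (0\{a,c}\{b}\{b} + (a.c.X + a.0\{a,c}))) | =c=> s0
  s3 = c.a.((rec X. c.(c.a.(X + X) + a.0) + (0\{a,c}\{b}\{b} + (a.c.X + a.0\{a,c}))) + (rec X. c.(c.a.(X + X) + a.0) + (0\{a,c}\{b}\{b} + (a.c.X + a.0\{a,c})))) + a.0 | =a=> s4, =c=> s5
  s4 = 0 | ∅
  s5 = a.((rec X. c.(c.a.(X + X) + a.0) + (0\{a,c}\{b}\{b} + (a.c.X + a.0\{a,c}))) + (rec X. c.(c.a.(X + X) + a.0) + (0\{a,c}\{b}\{b} + (a.c.X + a.0\{a,c})))) | =a=> s6
  s6 = (rec X. c.(c.a.(X + X) + a.0) + (0\{a,c}\{b}\{b} + (a.c.X + a.0\{a,c}))) + (rec X. c.(c.a.(X + X) + a.0) + (0\{a,c}\{b}\{b} + (a.c.X + a.0\{a,c}))) | =a=> s1, =a=> s2, =c=> s3
LTS(Q): 6 reachable states
  t0 = rec X. c.c.a.(X + X) + (0\{a,c}\{b}\{b} + (a.c.X + a.0\{a,c})) | =a=> t1, =a=> t2, =c=> t3
  t1 = 0\{a,c} | ∅
  t2 = c.(rec X. c.c.a.(X + X) + (0\{a,c}\{b}\{b} + (a.c.X + a.0\{a,c}))) | =c=> t0
  t3 = c.a.((rec X. c.c.a.(X + X) + (0\{a,c}\{b}\{b} + (a.c.X + a.0\{a,c}))) + (rec X. c.c.a.(X + X) + (0\{a,c}\{b}\{b} + (a.c.X + a.0\{a,c})))) | =c=> t4
  t4 = a.((rec X. c.c.a.(X + X) + (0\{a,c}\{b}\{b} + (a.c.X + a.0\{a,c}))) + (rec X. c.c.a.(X + X) + (0\{a,c}\{b}\{b} + (a.c.X + a.0\{a,c})))) | =a=> t5
  t5 = (rec X. c.c.a.(X + X) + (0\{a,c}\{b}\{b} + (a.c.X + a.0\{a,c}))) + (rec X. c.c.a.(X + X) + (0\{a,c}\{b}\{b} + (a.c.X + a.0\{a,c}))) | =a=> t1, =a=> t2, =c=> t3
Executing ca from P (initial set {s0}):
  step 1 (c): {s3}
  step 2 (a): {s4}
  P completes σ.
Executing ca from Q (initial set {t0}):
  step 1 (c): {t3}
  step 2 (a): no successor for Q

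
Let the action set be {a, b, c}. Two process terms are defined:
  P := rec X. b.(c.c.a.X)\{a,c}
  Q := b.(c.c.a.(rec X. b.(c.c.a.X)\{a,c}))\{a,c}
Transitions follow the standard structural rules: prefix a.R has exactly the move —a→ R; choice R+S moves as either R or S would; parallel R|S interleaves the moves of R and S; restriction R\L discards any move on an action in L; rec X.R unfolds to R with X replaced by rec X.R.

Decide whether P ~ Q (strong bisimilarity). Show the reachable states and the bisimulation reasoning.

LTS(P): 2 reachable states
  p0 = rec X. b.(c.c.a.X)\{a,c} has moves ··b··> p1
  p1 = (c.c.a.(rec X. b.(c.c.a.X)\{a,c}))\{a,c} has moves ∅
LTS(Q): 2 reachable states
  q0 = b.(c.c.a.(rec X. b.(c.c.a.X)\{a,c}))\{a,c} has moves ··b··> q1
  q1 = (c.c.a.(rec X. b.(c.c.a.X)\{a,c}))\{a,c} has moves ∅
Coarsest stable partition (strong bisimilarity classes):
  B0 = {p0, q0}
  B1 = {p1, q1}
p0 ∈ B0, q0 ∈ B0 → same block

YES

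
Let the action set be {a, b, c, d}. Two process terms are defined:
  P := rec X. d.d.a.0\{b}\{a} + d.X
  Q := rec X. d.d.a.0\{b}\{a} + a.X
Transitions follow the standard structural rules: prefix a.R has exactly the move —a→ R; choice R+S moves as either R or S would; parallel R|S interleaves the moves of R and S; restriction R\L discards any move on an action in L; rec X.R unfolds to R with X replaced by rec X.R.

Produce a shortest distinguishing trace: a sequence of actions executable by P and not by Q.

P's transition system — 4 states:
  m0 = rec X. d.d.a.0\{b}\{a} + d.X has moves —d→ m0, —d→ m1
  m1 = d.a.0\{b}\{a} has moves —d→ m2
  m2 = a.0\{b}\{a} has moves —a→ m3
  m3 = 0\{b}\{a} has moves ∅
Q's transition system — 4 states:
  n0 = rec X. d.d.a.0\{b}\{a} + a.X has moves —a→ n0, —d→ n1
  n1 = d.a.0\{b}\{a} has moves —d→ n2
  n2 = a.0\{b}\{a} has moves —a→ n3
  n3 = 0\{b}\{a} has moves ∅
Trace ⟨ddd⟩ through P, begin at {m0}:
  after d @ step 1: {m0, m1}
  after d @ step 2: {m0, m1, m2}
  after d @ step 3: {m0, m1, m2}
  P completes σ.
Trace ⟨ddd⟩ through Q, begin at {n0}:
  after d @ step 1: {n1}
  after d @ step 2: {n2}
  after d @ step 3: ∅ (Q stuck)

ddd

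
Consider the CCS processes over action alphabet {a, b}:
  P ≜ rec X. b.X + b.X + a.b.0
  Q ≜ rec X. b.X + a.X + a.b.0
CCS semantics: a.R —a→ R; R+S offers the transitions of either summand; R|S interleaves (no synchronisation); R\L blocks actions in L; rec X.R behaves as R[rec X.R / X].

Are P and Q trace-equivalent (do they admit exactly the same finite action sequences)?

Reachable graph of P (3 states):
  p0 = rec X. b.X + b.X + a.b.0 :: --a--▸ p1, --b--▸ p0
  p1 = b.0 :: --b--▸ p2
  p2 = 0 :: ∅
Reachable graph of Q (3 states):
  q0 = rec X. b.X + a.X + a.b.0 :: --a--▸ q0, --a--▸ q1, --b--▸ q0
  q1 = b.0 :: --b--▸ q2
  q2 = 0 :: ∅
Run σ = ⟨aa⟩ on Q: start {q0}
  after a @ step 1: {q0, q1}
  after a @ step 2: {q0, q1}
  ✓ Q
Run σ = ⟨aa⟩ on P: start {p0}
  after a @ step 1: {p1}
  after a @ step 2: no successor for P

NO — witness ⟨aa⟩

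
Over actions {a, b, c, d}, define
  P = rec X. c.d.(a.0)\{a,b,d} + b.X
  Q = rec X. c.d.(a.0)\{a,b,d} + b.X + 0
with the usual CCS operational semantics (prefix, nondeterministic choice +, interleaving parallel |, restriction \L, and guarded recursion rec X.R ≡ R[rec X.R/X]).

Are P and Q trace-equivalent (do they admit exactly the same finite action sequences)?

trace-equivalent

Reachable graph of P (3 states):
  u0 = rec X. c.d.(a.0)\{a,b,d} + b.X :: —b→ u0, —c→ u1
  u1 = d.(a.0)\{a,b,d} :: —d→ u2
  u2 = (a.0)\{a,b,d} :: deadlocked
Reachable graph of Q (3 states):
  v0 = rec X. c.d.(a.0)\{a,b,d} + b.X + 0 :: —b→ v0, —c→ v1
  v1 = d.(a.0)\{a,b,d} :: —d→ v2
  v2 = (a.0)\{a,b,d} :: deadlocked
Bisimilarity quotient blocks:
  B0 = {u0, v0}
  B1 = {u1, v1}
  B2 = {u2, v2}
u0 ∈ B0, v0 ∈ B0 → same block
Bisimilar ⇒ trace-equivalent.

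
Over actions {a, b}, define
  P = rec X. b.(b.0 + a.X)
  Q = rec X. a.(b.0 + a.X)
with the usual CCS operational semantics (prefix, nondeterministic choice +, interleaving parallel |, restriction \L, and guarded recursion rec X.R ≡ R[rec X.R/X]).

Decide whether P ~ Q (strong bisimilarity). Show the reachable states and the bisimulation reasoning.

P ≁ Q

Reachable graph of P (3 states):
  p0 = rec X. b.(b.0 + a.X) :: =b=> p1
  p1 = b.0 + a.(rec X. b.(b.0 + a.X)) :: =a=> p0, =b=> p2
  p2 = 0 :: ·
Reachable graph of Q (3 states):
  q0 = rec X. a.(b.0 + a.X) :: =a=> q1
  q1 = b.0 + a.(rec X. a.(b.0 + a.X)) :: =a=> q0, =b=> q2
  q2 = 0 :: ·
Bisimilarity quotient blocks:
  B0 = {p0}
  B1 = {p1}
  B2 = {p2, q2}
  B3 = {q0}
  B4 = {q1}
p0 ∈ B0, q0 ∈ B3 → different blocks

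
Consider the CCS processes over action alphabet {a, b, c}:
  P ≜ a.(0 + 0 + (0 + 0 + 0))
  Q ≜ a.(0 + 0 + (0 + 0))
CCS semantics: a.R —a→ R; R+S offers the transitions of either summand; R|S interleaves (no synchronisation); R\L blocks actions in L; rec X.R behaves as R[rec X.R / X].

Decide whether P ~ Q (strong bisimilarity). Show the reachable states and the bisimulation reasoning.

Reachable graph of P (2 states):
  s0 = a.(0 + 0 + (0 + 0 + 0)) ⊢ =a=> s1
  s1 = 0 + 0 + (0 + 0 + 0) ⊢ (no moves)
Reachable graph of Q (2 states):
  t0 = a.(0 + 0 + (0 + 0)) ⊢ =a=> t1
  t1 = 0 + 0 + (0 + 0) ⊢ (no moves)
Bisimilarity quotient blocks:
  B0 = {s0, t0}
  B1 = {s1, t1}
s0 ∈ B0, t0 ∈ B0 → same block

YES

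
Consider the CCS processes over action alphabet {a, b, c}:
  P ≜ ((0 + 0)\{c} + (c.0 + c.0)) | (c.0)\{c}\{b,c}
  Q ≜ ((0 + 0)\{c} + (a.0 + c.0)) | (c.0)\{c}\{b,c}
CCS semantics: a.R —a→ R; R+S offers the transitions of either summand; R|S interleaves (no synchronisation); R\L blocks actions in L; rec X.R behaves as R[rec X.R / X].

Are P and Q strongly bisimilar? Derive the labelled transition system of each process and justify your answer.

P ≁ Q

LTS(P): 2 reachable states
  m0 = ((0 + 0)\{c} + (c.0 + c.0)) | (c.0)\{c}\{b,c} | ··c··> m1
  m1 = 0 | (c.0)\{c}\{b,c} | ∅
LTS(Q): 2 reachable states
  n0 = ((0 + 0)\{c} + (a.0 + c.0)) | (c.0)\{c}\{b,c} | ··a··> n1, ··c··> n1
  n1 = 0 | (c.0)\{c}\{b,c} | ∅
Partition-refinement fixed point:
  B0 = {m0}
  B1 = {m1, n1}
  B2 = {n0}
m0 ∈ B0, n0 ∈ B2 → different blocks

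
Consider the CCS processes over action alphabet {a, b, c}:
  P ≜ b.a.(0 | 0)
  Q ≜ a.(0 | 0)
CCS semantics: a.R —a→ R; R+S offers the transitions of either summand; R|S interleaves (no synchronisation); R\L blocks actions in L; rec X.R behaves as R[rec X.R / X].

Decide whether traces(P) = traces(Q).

LTS(P): 3 reachable states
  u0 = b.a.(0 | 0) | --b--▸ u1
  u1 = a.(0 | 0) | --a--▸ u2
  u2 = 0 | 0 | deadlocked
LTS(Q): 2 reachable states
  v0 = a.(0 | 0) | --a--▸ v1
  v1 = 0 | 0 | deadlocked
Executing b from P (initial set {u0}):
  step 1 (b): {u1}
  P completes σ.
Executing b from Q (initial set {v0}):
  step 1 (b): ∅ (Q stuck)

traces(P) ≠ traces(Q) — witness ⟨b⟩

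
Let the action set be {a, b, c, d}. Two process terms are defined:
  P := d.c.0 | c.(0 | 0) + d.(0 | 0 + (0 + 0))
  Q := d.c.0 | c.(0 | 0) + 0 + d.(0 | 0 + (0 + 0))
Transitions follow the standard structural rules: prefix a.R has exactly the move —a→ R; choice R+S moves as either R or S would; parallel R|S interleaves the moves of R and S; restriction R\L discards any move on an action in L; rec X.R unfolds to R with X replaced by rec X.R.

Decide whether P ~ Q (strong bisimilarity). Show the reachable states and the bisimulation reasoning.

bisimilar

Reachable graph of P (7 states):
  u0 = d.c.0 | c.(0 | 0) + d.(0 | 0 + (0 + 0)) has moves =c=> u1, =d=> u2, =d=> u3
  u1 = d.c.0 | (0 | 0) has moves =d=> u4
  u2 = 0 | 0 + (0 + 0) has moves ∅
  u3 = c.0 | c.(0 | 0) has moves =c=> u4, =c=> u5
  u4 = c.0 | (0 | 0) has moves =c=> u6
  u5 = 0 | c.(0 | 0) has moves =c=> u6
  u6 = 0 | (0 | 0) has moves ∅
Reachable graph of Q (7 states):
  v0 = d.c.0 | c.(0 | 0) + 0 + d.(0 | 0 + (0 + 0)) has moves =c=> v1, =d=> v2, =d=> v3
  v1 = d.c.0 | (0 | 0) has moves =d=> v4
  v2 = 0 | 0 + (0 + 0) has moves ∅
  v3 = c.0 | c.(0 | 0) has moves =c=> v4, =c=> v5
  v4 = c.0 | (0 | 0) has moves =c=> v6
  v5 = 0 | c.(0 | 0) has moves =c=> v6
  v6 = 0 | (0 | 0) has moves ∅
Bisimilarity quotient blocks:
  B0 = {u0, v0}
  B1 = {u3, v3}
  B2 = {u4, u5, v4, v5}
  B3 = {u2, u6, v2, v6}
  B4 = {u1, v1}
u0 ∈ B0, v0 ∈ B0 → same block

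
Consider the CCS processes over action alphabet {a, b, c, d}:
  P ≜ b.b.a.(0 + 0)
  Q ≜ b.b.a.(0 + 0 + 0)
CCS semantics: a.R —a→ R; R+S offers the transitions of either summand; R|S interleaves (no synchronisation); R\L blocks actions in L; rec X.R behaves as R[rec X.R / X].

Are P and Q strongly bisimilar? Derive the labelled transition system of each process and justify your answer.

LTS(P): 4 reachable states
  s0 = b.b.a.(0 + 0) ⊢ ··b··> s1
  s1 = b.a.(0 + 0) ⊢ ··b··> s2
  s2 = a.(0 + 0) ⊢ ··a··> s3
  s3 = 0 + 0 ⊢ deadlocked
LTS(Q): 4 reachable states
  t0 = b.b.a.(0 + 0 + 0) ⊢ ··b··> t1
  t1 = b.a.(0 + 0 + 0) ⊢ ··b··> t2
  t2 = a.(0 + 0 + 0) ⊢ ··a··> t3
  t3 = 0 + 0 + 0 ⊢ deadlocked
Partition-refinement fixed point:
  B0 = {s0, t0}
  B1 = {s1, t1}
  B2 = {s2, t2}
  B3 = {s3, t3}
s0 ∈ B0, t0 ∈ B0 → same block

P ~ Q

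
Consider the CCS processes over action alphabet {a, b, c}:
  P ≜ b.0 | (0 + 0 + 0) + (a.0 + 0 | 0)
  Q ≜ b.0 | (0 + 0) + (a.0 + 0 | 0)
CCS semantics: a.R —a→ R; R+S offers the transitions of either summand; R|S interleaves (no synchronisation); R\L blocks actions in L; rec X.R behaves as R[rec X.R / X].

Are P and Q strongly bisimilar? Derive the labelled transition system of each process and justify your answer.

bisimilar

Reachable graph of P (3 states):
  m0 = b.0 | (0 + 0 + 0) + (a.0 + 0 | 0) → -a-> m1, -b-> m2
  m1 = 0 → ·
  m2 = 0 | (0 + 0 + 0) → ·
Reachable graph of Q (3 states):
  n0 = b.0 | (0 + 0) + (a.0 + 0 | 0) → -a-> n1, -b-> n2
  n1 = 0 → ·
  n2 = 0 | (0 + 0) → ·
Bisimilarity quotient blocks:
  B0 = {m0, n0}
  B1 = {m1, m2, n1, n2}
m0 ∈ B0, n0 ∈ B0 → same block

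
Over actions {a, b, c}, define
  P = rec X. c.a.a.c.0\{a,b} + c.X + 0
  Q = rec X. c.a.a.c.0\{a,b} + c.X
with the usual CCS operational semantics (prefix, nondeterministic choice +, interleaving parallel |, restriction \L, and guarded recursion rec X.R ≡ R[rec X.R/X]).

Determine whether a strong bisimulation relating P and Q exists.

bisimilar

LTS(P): 5 reachable states
  s0 = rec X. c.a.a.c.0\{a,b} + c.X + 0 ⊢ --c--▸ s0, --c--▸ s1
  s1 = a.a.c.0\{a,b} ⊢ --a--▸ s2
  s2 = a.c.0\{a,b} ⊢ --a--▸ s3
  s3 = c.0\{a,b} ⊢ --c--▸ s4
  s4 = 0\{a,b} ⊢ ∅
LTS(Q): 5 reachable states
  t0 = rec X. c.a.a.c.0\{a,b} + c.X ⊢ --c--▸ t0, --c--▸ t1
  t1 = a.a.c.0\{a,b} ⊢ --a--▸ t2
  t2 = a.c.0\{a,b} ⊢ --a--▸ t3
  t3 = c.0\{a,b} ⊢ --c--▸ t4
  t4 = 0\{a,b} ⊢ ∅
Coarsest stable partition (strong bisimilarity classes):
  B0 = {s0, t0}
  B1 = {s1, t1}
  B2 = {s2, t2}
  B3 = {s3, t3}
  B4 = {s4, t4}
s0 ∈ B0, t0 ∈ B0 → same block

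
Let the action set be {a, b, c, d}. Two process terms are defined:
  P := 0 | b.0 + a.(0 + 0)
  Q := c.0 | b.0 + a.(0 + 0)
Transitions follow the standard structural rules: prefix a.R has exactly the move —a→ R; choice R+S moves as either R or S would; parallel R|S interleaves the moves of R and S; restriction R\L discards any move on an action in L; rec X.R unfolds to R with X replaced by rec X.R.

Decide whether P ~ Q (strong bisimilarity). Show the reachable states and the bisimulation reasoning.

not bisimilar

Reachable graph of P (3 states):
  s0 = 0 | b.0 + a.(0 + 0) → =a=> s1, =b=> s2
  s1 = 0 + 0 → stopped
  s2 = 0 | 0 → stopped
Reachable graph of Q (5 states):
  t0 = c.0 | b.0 + a.(0 + 0) → =a=> t1, =b=> t2, =c=> t3
  t1 = 0 + 0 → stopped
  t2 = c.0 | 0 → =c=> t4
  t3 = 0 | b.0 → =b=> t4
  t4 = 0 | 0 → stopped
Bisimilarity quotient blocks:
  B0 = {s0}
  B1 = {s1, s2, t1, t4}
  B2 = {t0}
  B3 = {t3}
  B4 = {t2}
s0 ∈ B0, t0 ∈ B2 → different blocks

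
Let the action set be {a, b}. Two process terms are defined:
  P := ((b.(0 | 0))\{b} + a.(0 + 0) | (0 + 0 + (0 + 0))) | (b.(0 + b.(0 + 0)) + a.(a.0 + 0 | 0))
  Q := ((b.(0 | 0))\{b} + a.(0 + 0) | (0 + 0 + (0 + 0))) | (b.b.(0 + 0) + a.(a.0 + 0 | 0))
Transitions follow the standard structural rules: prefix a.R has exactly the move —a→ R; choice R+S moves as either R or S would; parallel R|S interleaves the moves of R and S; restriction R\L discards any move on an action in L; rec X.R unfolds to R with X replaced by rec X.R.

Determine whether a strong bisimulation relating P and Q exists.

LTS(P): 10 reachable states
  p0 = ((b.(0 | 0))\{b} + a.(0 + 0) | (0 + 0 + (0 + 0))) | (b.(0 + b.(0 + 0)) + a.(a.0 + 0 | 0)) | --a--▸ p1, --a--▸ p2, --b--▸ p3
  p1 = ((b.(0 | 0))\{b} + a.(0 + 0) | (0 + 0 + (0 + 0))) | (a.0 + 0 | 0) | --a--▸ p4, --a--▸ p5
  p2 = (0 + 0) | (0 + 0 + (0 + 0)) | (b.(0 + b.(0 + 0)) + a.(a.0 + 0 | 0)) | --a--▸ p5, --b--▸ p6
  p3 = ((b.(0 | 0))\{b} + a.(0 + 0) | (0 + 0 + (0 + 0))) | (0 + b.(0 + 0)) | --a--▸ p6, --b--▸ p7
  p4 = ((b.(0 | 0))\{b} + a.(0 + 0) | (0 + 0 + (0 + 0))) | 0 | --a--▸ p8
  p5 = (0 + 0) | (0 + 0 + (0 + 0)) | (a.0 + 0 | 0) | --a--▸ p8
  p6 = (0 + 0) | (0 + 0 + (0 + 0)) | (0 + b.(0 + 0)) | --b--▸ p9
  p7 = ((b.(0 | 0))\{b} + a.(0 + 0) | (0 + 0 + (0 + 0))) | (0 + 0) | --a--▸ p9
  p8 = (0 + 0) | (0 + 0 + (0 + 0)) | 0 | deadlocked
  p9 = (0 + 0) | (0 + 0 + (0 + 0)) | (0 + 0) | deadlocked
LTS(Q): 10 reachable states
  q0 = ((b.(0 | 0))\{b} + a.(0 + 0) | (0 + 0 + (0 + 0))) | (b.b.(0 + 0) + a.(a.0 + 0 | 0)) | --a--▸ q1, --a--▸ q2, --b--▸ q3
  q1 = ((b.(0 | 0))\{b} + a.(0 + 0) | (0 + 0 + (0 + 0))) | (a.0 + 0 | 0) | --a--▸ q4, --a--▸ q5
  q2 = (0 + 0) | (0 + 0 + (0 + 0)) | (b.b.(0 + 0) + a.(a.0 + 0 | 0)) | --a--▸ q5, --b--▸ q6
  q3 = ((b.(0 | 0))\{b} + a.(0 + 0) | (0 + 0 + (0 + 0))) | b.(0 + 0) | --a--▸ q6, --b--▸ q7
  q4 = ((b.(0 | 0))\{b} + a.(0 + 0) | (0 + 0 + (0 + 0))) | 0 | --a--▸ q8
  q5 = (0 + 0) | (0 + 0 + (0 + 0)) | (a.0 + 0 | 0) | --a--▸ q8
  q6 = (0 + 0) | (0 + 0 + (0 + 0)) | b.(0 + 0) | --b--▸ q9
  q7 = ((b.(0 | 0))\{b} + a.(0 + 0) | (0 + 0 + (0 + 0))) | (0 + 0) | --a--▸ q9
  q8 = (0 + 0) | (0 + 0 + (0 + 0)) | 0 | deadlocked
  q9 = (0 + 0) | (0 + 0 + (0 + 0)) | (0 + 0) | deadlocked
Bisimilarity quotient blocks:
  B0 = {p0, q0}
  B1 = {p2, q2}
  B2 = {p4, p5, p7, q4, q5, q7}
  B3 = {p8, p9, q8, q9}
  B4 = {p6, q6}
  B5 = {p1, q1}
  B6 = {p3, q3}
p0 ∈ B0, q0 ∈ B0 → same block

P ~ Q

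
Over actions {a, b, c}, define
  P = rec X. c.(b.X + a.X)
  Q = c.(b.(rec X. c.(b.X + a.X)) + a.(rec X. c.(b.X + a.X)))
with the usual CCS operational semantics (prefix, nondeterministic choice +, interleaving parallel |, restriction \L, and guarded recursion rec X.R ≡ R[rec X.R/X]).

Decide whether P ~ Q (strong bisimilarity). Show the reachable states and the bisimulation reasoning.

bisimilar

Reachable graph of P (2 states):
  u0 = rec X. c.(b.X + a.X) | -c-> u1
  u1 = b.(rec X. c.(b.X + a.X)) + a.(rec X. c.(b.X + a.X)) | -a-> u0, -b-> u0
Reachable graph of Q (3 states):
  v0 = c.(b.(rec X. c.(b.X + a.X)) + a.(rec X. c.(b.X + a.X))) | -c-> v1
  v1 = b.(rec X. c.(b.X + a.X)) + a.(rec X. c.(b.X + a.X)) | -a-> v2, -b-> v2
  v2 = rec X. c.(b.X + a.X) | -c-> v1
Bisimilarity quotient blocks:
  B0 = {u0, v0, v2}
  B1 = {u1, v1}
u0 ∈ B0, v0 ∈ B0 → same block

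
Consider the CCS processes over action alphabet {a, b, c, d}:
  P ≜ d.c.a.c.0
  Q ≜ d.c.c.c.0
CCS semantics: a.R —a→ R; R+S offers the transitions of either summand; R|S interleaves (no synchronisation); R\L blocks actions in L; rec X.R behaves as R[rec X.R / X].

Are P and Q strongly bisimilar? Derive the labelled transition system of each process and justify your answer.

P ≁ Q

Reachable graph of P (5 states):
  m0 = d.c.a.c.0 :: --d--▸ m1
  m1 = c.a.c.0 :: --c--▸ m2
  m2 = a.c.0 :: --a--▸ m3
  m3 = c.0 :: --c--▸ m4
  m4 = 0 :: (no moves)
Reachable graph of Q (5 states):
  n0 = d.c.c.c.0 :: --d--▸ n1
  n1 = c.c.c.0 :: --c--▸ n2
  n2 = c.c.0 :: --c--▸ n3
  n3 = c.0 :: --c--▸ n4
  n4 = 0 :: (no moves)
Bisimilarity quotient blocks:
  B0 = {m0}
  B1 = {m1}
  B2 = {m2}
  B3 = {m3, n3}
  B4 = {m4, n4}
  B5 = {n0}
  B6 = {n1}
  B7 = {n2}
m0 ∈ B0, n0 ∈ B5 → different blocks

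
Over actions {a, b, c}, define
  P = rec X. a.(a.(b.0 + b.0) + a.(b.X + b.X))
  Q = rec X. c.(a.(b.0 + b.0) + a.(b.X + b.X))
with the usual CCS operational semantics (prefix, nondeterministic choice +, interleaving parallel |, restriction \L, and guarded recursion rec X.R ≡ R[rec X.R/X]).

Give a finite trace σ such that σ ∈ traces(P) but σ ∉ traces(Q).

LTS(P): 5 reachable states
  u0 = rec X. a.(a.(b.0 + b.0) + a.(b.X + b.X)) :: ··a··> u1
  u1 = a.(b.0 + b.0) + a.(b.(rec X. a.(a.(b.0 + b.0) + a.(b.X + b.X))) + b.(rec X. a.(a.(b.0 + b.0) + a.(b.X + b.X)))) :: ··a··> u2, ··a··> u3
  u2 = b.(rec X. a.(a.(b.0 + b.0) + a.(b.X + b.X))) + b.(rec X. a.(a.(b.0 + b.0) + a.(b.X + b.X))) :: ··b··> u0
  u3 = b.0 + b.0 :: ··b··> u4
  u4 = 0 :: stopped
LTS(Q): 5 reachable states
  v0 = rec X. c.(a.(b.0 + b.0) + a.(b.X + b.X)) :: ··c··> v1
  v1 = a.(b.0 + b.0) + a.(b.(rec X. c.(a.(b.0 + b.0) + a.(b.X + b.X))) + b.(rec X. c.(a.(b.0 + b.0) + a.(b.X + b.X)))) :: ··a··> v2, ··a··> v3
  v2 = b.(rec X. c.(a.(b.0 + b.0) + a.(b.X + b.X))) + b.(rec X. c.(a.(b.0 + b.0) + a.(b.X + b.X))) :: ··b··> v0
  v3 = b.0 + b.0 :: ··b··> v4
  v4 = 0 :: stopped
Run σ = ⟨a⟩ on P: start {u0}
  after a @ step 1: {u1}
  ✓ P
Run σ = ⟨a⟩ on Q: start {v0}
  after a @ step 1: ∅  — Q cannot continue

a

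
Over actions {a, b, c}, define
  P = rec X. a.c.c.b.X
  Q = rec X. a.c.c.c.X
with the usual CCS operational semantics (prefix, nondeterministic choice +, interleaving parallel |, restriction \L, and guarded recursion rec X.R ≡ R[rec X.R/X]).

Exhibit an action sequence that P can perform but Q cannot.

accb

P's transition system — 4 states:
  m0 = rec X. a.c.c.b.X ⊢ --a--▸ m1
  m1 = c.c.b.(rec X. a.c.c.b.X) ⊢ --c--▸ m2
  m2 = c.b.(rec X. a.c.c.b.X) ⊢ --c--▸ m3
  m3 = b.(rec X. a.c.c.b.X) ⊢ --b--▸ m0
Q's transition system — 4 states:
  n0 = rec X. a.c.c.c.X ⊢ --a--▸ n1
  n1 = c.c.c.(rec X. a.c.c.c.X) ⊢ --c--▸ n2
  n2 = c.c.(rec X. a.c.c.c.X) ⊢ --c--▸ n3
  n3 = c.(rec X. a.c.c.c.X) ⊢ --c--▸ n0
Executing accb from P (initial set {m0}):
  step 1 (a): {m1}
  step 2 (c): {m2}
  step 3 (c): {m3}
  step 4 (b): {m0}
  P completes σ.
Executing accb from Q (initial set {n0}):
  step 1 (a): {n1}
  step 2 (c): {n2}
  step 3 (c): {n3}
  step 4 (b): ∅ (Q stuck)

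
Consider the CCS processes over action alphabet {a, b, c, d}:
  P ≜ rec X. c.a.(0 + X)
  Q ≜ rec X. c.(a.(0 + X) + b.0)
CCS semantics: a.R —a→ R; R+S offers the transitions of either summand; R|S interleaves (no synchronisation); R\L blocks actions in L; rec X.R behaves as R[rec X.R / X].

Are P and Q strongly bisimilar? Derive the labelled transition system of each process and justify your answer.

P ≁ Q

P's transition system — 3 states:
  s0 = rec X. c.a.(0 + X) has moves --c--▸ s1
  s1 = a.(0 + (rec X. c.a.(0 + X))) has moves --a--▸ s2
  s2 = 0 + (rec X. c.a.(0 + X)) has moves --c--▸ s1
Q's transition system — 4 states:
  t0 = rec X. c.(a.(0 + X) + b.0) has moves --c--▸ t1
  t1 = a.(0 + (rec X. c.(a.(0 + X) + b.0))) + b.0 has moves --a--▸ t2, --b--▸ t3
  t2 = 0 + (rec X. c.(a.(0 + X) + b.0)) has moves --c--▸ t1
  t3 = 0 has moves ∅
Partition-refinement fixed point:
  B0 = {s0, s2}
  B1 = {s1}
  B2 = {t0, t2}
  B3 = {t1}
  B4 = {t3}
s0 ∈ B0, t0 ∈ B2 → different blocks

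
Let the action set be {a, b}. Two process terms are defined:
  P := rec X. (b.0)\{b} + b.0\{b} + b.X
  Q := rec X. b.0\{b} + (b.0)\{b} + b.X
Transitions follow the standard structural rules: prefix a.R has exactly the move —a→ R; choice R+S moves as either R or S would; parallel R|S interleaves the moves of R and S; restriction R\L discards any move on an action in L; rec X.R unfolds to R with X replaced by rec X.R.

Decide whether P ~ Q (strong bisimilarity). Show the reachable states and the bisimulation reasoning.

YES

LTS(P): 2 reachable states
  u0 = rec X. (b.0)\{b} + b.0\{b} + b.X ⊢ —b→ u0, —b→ u1
  u1 = 0\{b} ⊢ stopped
LTS(Q): 2 reachable states
  v0 = rec X. b.0\{b} + (b.0)\{b} + b.X ⊢ —b→ v0, —b→ v1
  v1 = 0\{b} ⊢ stopped
Coarsest stable partition (strong bisimilarity classes):
  B0 = {u0, v0}
  B1 = {u1, v1}
u0 ∈ B0, v0 ∈ B0 → same block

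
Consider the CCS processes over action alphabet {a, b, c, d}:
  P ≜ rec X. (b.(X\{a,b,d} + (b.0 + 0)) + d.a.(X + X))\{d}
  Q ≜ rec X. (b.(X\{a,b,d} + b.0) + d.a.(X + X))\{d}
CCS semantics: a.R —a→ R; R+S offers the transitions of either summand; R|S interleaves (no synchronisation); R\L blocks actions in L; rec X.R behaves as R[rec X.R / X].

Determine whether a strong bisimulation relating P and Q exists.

P's transition system — 3 states:
  m0 = rec X. (b.(X\{a,b,d} + (b.0 + 0)) + d.a.(X + X))\{d} → ··b··> m1
  m1 = ((rec X. (b.(X\{a,b,d} + (b.0 + 0)) + d.a.(X + X))\{d})\{a,b,d} + (b.0 + 0))\{d} → ··b··> m2
  m2 = 0\{d} → ∅
Q's transition system — 3 states:
  n0 = rec X. (b.(X\{a,b,d} + b.0) + d.a.(X + X))\{d} → ··b··> n1
  n1 = ((rec X. (b.(X\{a,b,d} + b.0) + d.a.(X + X))\{d})\{a,b,d} + b.0)\{d} → ··b··> n2
  n2 = 0\{d} → ∅
Bisimilarity quotient blocks:
  B0 = {m0, n0}
  B1 = {m1, n1}
  B2 = {m2, n2}
m0 ∈ B0, n0 ∈ B0 → same block

YES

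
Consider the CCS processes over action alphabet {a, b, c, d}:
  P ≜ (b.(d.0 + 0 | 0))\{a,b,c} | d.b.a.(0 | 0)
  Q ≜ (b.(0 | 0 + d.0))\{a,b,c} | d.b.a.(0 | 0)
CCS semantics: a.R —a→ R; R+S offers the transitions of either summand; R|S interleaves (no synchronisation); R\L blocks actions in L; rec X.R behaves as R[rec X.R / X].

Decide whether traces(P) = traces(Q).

Reachable graph of P (4 states):
  u0 = (b.(d.0 + 0 | 0))\{a,b,c} | d.b.a.(0 | 0) | --d--▸ u1
  u1 = (b.(d.0 + 0 | 0))\{a,b,c} | b.a.(0 | 0) | --b--▸ u2
  u2 = (b.(d.0 + 0 | 0))\{a,b,c} | a.(0 | 0) | --a--▸ u3
  u3 = (b.(d.0 + 0 | 0))\{a,b,c} | (0 | 0) | ·
Reachable graph of Q (4 states):
  v0 = (b.(0 | 0 + d.0))\{a,b,c} | d.b.a.(0 | 0) | --d--▸ v1
  v1 = (b.(0 | 0 + d.0))\{a,b,c} | b.a.(0 | 0) | --b--▸ v2
  v2 = (b.(0 | 0 + d.0))\{a,b,c} | a.(0 | 0) | --a--▸ v3
  v3 = (b.(0 | 0 + d.0))\{a,b,c} | (0 | 0) | ·
Partition-refinement fixed point:
  B0 = {u0, v0}
  B1 = {u1, v1}
  B2 = {u2, v2}
  B3 = {u3, v3}
u0 ∈ B0, v0 ∈ B0 → same block
Bisimilar ⇒ trace-equivalent.

traces(P) = traces(Q)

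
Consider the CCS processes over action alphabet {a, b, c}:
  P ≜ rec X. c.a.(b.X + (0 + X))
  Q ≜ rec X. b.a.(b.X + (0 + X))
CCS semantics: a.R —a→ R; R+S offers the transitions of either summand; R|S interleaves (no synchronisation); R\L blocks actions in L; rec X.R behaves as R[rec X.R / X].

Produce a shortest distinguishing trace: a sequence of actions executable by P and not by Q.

c

Reachable graph of P (3 states):
  m0 = rec X. c.a.(b.X + (0 + X)) has moves —c→ m1
  m1 = a.(b.(rec X. c.a.(b.X + (0 + X))) + (0 + (rec X. c.a.(b.X + (0 + X))))) has moves —a→ m2
  m2 = b.(rec X. c.a.(b.X + (0 + X))) + (0 + (rec X. c.a.(b.X + (0 + X)))) has moves —b→ m0, —c→ m1
Reachable graph of Q (3 states):
  n0 = rec X. b.a.(b.X + (0 + X)) has moves —b→ n1
  n1 = a.(b.(rec X. b.a.(b.X + (0 + X))) + (0 + (rec X. b.a.(b.X + (0 + X))))) has moves —a→ n2
  n2 = b.(rec X. b.a.(b.X + (0 + X))) + (0 + (rec X. b.a.(b.X + (0 + X)))) has moves —b→ n0, —b→ n1
Executing c from P (initial set {m0}):
  after c @ step 1: {m1}
  ✓ P
Executing c from Q (initial set {n0}):
  after c @ step 1: no successor for Q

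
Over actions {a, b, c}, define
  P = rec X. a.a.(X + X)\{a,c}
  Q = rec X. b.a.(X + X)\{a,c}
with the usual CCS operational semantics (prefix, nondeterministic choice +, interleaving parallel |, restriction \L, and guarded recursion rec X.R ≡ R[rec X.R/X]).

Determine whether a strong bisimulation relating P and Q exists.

NO

P's transition system — 3 states:
  m0 = rec X. a.a.(X + X)\{a,c} | =a=> m1
  m1 = a.((rec X. a.a.(X + X)\{a,c}) + (rec X. a.a.(X + X)\{a,c}))\{a,c} | =a=> m2
  m2 = ((rec X. a.a.(X + X)\{a,c}) + (rec X. a.a.(X + X)\{a,c}))\{a,c} | (no moves)
Q's transition system — 4 states:
  n0 = rec X. b.a.(X + X)\{a,c} | =b=> n1
  n1 = a.((rec X. b.a.(X + X)\{a,c}) + (rec X. b.a.(X + X)\{a,c}))\{a,c} | =a=> n2
  n2 = ((rec X. b.a.(X + X)\{a,c}) + (rec X. b.a.(X + X)\{a,c}))\{a,c} | =b=> n3
  n3 = (a.((rec X. b.a.(X + X)\{a,c}) + (rec X. b.a.(X + X)\{a,c}))\{a,c})\{a,c} | (no moves)
Coarsest stable partition (strong bisimilarity classes):
  B0 = {m0}
  B1 = {m1}
  B2 = {m2, n3}
  B3 = {n0}
  B4 = {n1}
  B5 = {n2}
m0 ∈ B0, n0 ∈ B3 → different blocks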